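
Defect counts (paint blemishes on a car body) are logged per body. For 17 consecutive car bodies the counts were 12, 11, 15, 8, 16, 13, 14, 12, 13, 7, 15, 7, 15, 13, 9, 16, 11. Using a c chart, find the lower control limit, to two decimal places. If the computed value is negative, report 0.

c̄ = (12 + 11 + 15 + 8 + 16 + 13 + 14 + 12 + 13 + 7 + 15 + 7 + 15 + 13 + 9 + 16 + 11) / 17 = 207 / 17 = 12.1765
LCL = c̄ − 3√c̄ = 12.1765 − 3 × 3.4895 = 1.7080

1.71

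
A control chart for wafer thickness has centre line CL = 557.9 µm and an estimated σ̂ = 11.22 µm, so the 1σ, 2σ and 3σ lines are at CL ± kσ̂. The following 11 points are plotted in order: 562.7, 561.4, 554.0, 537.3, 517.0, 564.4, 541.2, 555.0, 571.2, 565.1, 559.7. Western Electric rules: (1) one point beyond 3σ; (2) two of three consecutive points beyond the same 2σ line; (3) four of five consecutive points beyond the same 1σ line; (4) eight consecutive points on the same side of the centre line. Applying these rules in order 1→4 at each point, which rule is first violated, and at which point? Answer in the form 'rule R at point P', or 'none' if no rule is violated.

Zone of each point (C = within 1σ̂, B = 1σ̂–2σ̂, A = 2σ̂–3σ̂, * = beyond 3σ̂; sign = side of CL): 1:+C, 2:+C, 3:-C, 4:-B, 5:-*, 6:+C, 7:-B, 8:-C, 9:+B, 10:+C, 11:+C
Rule 1 (one point beyond the 3σ limits) is satisfied at point 5.

rule 1 at point 5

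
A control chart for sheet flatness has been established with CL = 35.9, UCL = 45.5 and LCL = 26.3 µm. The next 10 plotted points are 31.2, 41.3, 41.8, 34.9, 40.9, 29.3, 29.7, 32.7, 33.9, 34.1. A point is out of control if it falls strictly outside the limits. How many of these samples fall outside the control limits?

0

All 10 points lie within [26.3, 45.5].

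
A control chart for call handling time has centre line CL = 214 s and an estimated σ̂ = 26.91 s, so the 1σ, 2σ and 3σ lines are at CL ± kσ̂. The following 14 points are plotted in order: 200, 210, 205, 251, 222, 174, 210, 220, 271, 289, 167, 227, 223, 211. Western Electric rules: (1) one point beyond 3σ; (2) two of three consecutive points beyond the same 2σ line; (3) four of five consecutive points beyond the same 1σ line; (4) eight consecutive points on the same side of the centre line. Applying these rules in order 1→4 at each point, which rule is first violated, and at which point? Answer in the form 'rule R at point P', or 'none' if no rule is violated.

rule 2 at point 10

Zone of each point (C = within 1σ̂, B = 1σ̂–2σ̂, A = 2σ̂–3σ̂, * = beyond 3σ̂; sign = side of CL): 1:-C, 2:-C, 3:-C, 4:+B, 5:+C, 6:-B, 7:-C, 8:+C, 9:+A, 10:+A, 11:-B, 12:+C, 13:+C, 14:-C
Rule 2 (two of three consecutive points beyond the same 2σ limit) is satisfied at point 10.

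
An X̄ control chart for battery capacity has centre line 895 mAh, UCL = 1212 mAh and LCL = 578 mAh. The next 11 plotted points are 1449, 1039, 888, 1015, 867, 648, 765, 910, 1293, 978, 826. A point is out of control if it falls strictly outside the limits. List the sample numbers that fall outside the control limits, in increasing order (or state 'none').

Compare each point to [578, 1212]: sample 1 = 1449 > UCL; sample 9 = 1293 > UCL.

1, 9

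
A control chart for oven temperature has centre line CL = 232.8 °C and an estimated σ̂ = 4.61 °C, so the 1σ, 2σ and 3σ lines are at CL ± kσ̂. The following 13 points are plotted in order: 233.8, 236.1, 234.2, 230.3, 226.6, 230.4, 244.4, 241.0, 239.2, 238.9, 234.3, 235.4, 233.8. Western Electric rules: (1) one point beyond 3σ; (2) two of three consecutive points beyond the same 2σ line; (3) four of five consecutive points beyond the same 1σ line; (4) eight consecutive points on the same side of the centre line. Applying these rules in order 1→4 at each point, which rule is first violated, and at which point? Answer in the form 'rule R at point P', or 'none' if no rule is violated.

rule 3 at point 10

Zone of each point (C = within 1σ̂, B = 1σ̂–2σ̂, A = 2σ̂–3σ̂, * = beyond 3σ̂; sign = side of CL): 1:+C, 2:+C, 3:+C, 4:-C, 5:-B, 6:-C, 7:+A, 8:+B, 9:+B, 10:+B, 11:+C, 12:+C, 13:+C
Rule 3 (four of five consecutive points beyond the same 1σ limit) is satisfied at point 10.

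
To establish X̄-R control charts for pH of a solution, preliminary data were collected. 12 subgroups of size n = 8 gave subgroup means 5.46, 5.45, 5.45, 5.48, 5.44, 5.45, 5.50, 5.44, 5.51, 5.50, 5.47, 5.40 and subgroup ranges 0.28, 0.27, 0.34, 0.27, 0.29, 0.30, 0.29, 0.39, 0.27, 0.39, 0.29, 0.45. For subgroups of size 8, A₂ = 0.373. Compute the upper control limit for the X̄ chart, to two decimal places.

5.58

X̄̄ = (5.46 + 5.45 + 5.45 + 5.48 + 5.44 + 5.45 + 5.50 + 5.44 + 5.51 + 5.50 + 5.47 + 5.40) / 12 = 65.5500 / 12 = 5.4625
R̄ = (0.28 + 0.27 + 0.34 + 0.27 + 0.29 + 0.30 + 0.29 + 0.39 + 0.27 + 0.39 + 0.29 + 0.45) / 12 = 3.8300 / 12 = 0.3192
UCL = X̄̄ + A₂·R̄ = 5.4625 + 0.373 × 0.3192 = 5.5815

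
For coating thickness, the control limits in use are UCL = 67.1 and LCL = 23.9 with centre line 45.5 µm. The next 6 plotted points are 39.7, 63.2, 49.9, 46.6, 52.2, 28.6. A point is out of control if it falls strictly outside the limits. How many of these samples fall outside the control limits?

All 6 points lie within [23.9, 67.1].

0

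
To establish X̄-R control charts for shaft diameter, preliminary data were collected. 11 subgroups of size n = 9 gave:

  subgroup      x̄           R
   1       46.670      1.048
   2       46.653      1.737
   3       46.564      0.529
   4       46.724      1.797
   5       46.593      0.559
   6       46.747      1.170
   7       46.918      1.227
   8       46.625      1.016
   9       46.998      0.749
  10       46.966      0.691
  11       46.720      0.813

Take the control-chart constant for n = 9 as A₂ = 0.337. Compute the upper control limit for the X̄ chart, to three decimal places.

X̄̄ = (46.670 + 46.653 + 46.564 + 46.724 + 46.593 + 46.747 + 46.918 + 46.625 + 46.998 + 46.966 + 46.720) / 11 = 514.1780 / 11 = 46.7435
R̄ = (1.048 + 1.737 + 0.529 + 1.797 + 0.559 + 1.170 + 1.227 + 1.016 + 0.749 + 0.691 + 0.813) / 11 = 11.3360 / 11 = 1.0305
UCL = X̄̄ + A₂·R̄ = 46.7435 + 0.337 × 1.0305 = 47.0907

47.091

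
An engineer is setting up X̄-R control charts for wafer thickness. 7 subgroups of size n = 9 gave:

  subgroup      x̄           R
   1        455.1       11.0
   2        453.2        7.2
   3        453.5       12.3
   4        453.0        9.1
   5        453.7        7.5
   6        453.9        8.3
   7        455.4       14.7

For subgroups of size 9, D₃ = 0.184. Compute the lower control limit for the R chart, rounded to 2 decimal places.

R̄ = (11.0 + 7.2 + 12.3 + 9.1 + 7.5 + 8.3 + 14.7) / 7 = 70.1000 / 7 = 10.0143
LCL_R = D₃·R̄ = 0.184 × 10.0143 = 1.8426

1.84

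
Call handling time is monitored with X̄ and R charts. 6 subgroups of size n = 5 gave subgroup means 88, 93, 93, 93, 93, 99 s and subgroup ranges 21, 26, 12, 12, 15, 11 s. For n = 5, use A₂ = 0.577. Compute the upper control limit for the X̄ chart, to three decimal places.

102.495

X̄̄ = (88 + 93 + 93 + 93 + 93 + 99) / 6 = 559.0000 / 6 = 93.1667
R̄ = (21 + 26 + 12 + 12 + 15 + 11) / 6 = 97.0000 / 6 = 16.1667
UCL = X̄̄ + A₂·R̄ = 93.1667 + 0.577 × 16.1667 = 102.4948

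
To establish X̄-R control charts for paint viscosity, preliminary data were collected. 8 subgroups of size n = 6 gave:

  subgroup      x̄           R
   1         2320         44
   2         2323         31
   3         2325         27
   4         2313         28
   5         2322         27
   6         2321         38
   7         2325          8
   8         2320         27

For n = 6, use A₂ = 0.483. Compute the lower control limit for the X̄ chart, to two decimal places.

X̄̄ = (2320 + 2323 + 2325 + 2313 + 2322 + 2321 + 2325 + 2320) / 8 = 18569.0000 / 8 = 2321.1250
R̄ = (44 + 31 + 27 + 28 + 27 + 38 + 8 + 27) / 8 = 230.0000 / 8 = 28.7500
LCL = X̄̄ − A₂·R̄ = 2321.1250 − 0.483 × 28.7500 = 2307.2387

2307.24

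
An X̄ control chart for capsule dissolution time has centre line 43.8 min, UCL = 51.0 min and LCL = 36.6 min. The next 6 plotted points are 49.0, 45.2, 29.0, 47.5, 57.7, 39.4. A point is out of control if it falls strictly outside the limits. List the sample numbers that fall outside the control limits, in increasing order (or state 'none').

3, 5

Compare each point to [36.6, 51.0]: sample 3 = 29.0 < LCL; sample 5 = 57.7 > UCL.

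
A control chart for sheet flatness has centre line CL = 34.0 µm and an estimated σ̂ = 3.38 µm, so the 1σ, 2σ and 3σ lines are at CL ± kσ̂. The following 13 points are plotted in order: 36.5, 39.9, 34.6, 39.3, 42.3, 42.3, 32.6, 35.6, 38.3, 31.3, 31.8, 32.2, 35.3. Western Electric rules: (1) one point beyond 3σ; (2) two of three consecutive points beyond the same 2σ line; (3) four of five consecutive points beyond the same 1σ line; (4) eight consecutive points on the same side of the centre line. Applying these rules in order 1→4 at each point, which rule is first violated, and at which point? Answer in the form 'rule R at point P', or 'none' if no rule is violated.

rule 2 at point 6

Zone of each point (C = within 1σ̂, B = 1σ̂–2σ̂, A = 2σ̂–3σ̂, * = beyond 3σ̂; sign = side of CL): 1:+C, 2:+B, 3:+C, 4:+B, 5:+A, 6:+A, 7:-C, 8:+C, 9:+B, 10:-C, 11:-C, 12:-C, 13:+C
Rule 2 (two of three consecutive points beyond the same 2σ limit) is satisfied at point 6.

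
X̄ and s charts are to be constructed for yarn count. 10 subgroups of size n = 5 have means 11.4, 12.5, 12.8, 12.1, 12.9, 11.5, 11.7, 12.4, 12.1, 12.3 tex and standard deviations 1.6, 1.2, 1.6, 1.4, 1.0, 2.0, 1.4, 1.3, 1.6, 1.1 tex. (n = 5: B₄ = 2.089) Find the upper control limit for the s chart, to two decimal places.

2.97

s̄ = (1.6 + 1.2 + 1.6 + 1.4 + 1.0 + 2.0 + 1.4 + 1.3 + 1.6 + 1.1) / 10 = 1.4200
UCL_s = B₄·s̄ = 2.089 × 1.4200 = 2.9664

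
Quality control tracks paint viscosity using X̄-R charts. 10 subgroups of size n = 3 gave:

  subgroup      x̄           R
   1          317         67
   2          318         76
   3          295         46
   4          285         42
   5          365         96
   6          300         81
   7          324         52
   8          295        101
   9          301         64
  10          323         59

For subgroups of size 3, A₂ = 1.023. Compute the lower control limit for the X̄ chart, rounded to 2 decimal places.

X̄̄ = (317 + 318 + 295 + 285 + 365 + 300 + 324 + 295 + 301 + 323) / 10 = 3123.0000 / 10 = 312.3000
R̄ = (67 + 76 + 46 + 42 + 96 + 81 + 52 + 101 + 64 + 59) / 10 = 684.0000 / 10 = 68.4000
LCL = X̄̄ − A₂·R̄ = 312.3000 − 1.023 × 68.4000 = 242.3268

242.33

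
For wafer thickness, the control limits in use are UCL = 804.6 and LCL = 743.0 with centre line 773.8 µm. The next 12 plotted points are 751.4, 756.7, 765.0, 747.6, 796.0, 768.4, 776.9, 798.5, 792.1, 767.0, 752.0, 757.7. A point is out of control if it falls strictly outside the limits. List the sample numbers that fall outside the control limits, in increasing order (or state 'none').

none

All 12 points lie within [743.0, 804.6].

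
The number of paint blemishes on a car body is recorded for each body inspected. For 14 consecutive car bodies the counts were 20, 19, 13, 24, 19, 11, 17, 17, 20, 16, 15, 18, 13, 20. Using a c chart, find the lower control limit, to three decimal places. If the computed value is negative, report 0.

c̄ = (20 + 19 + 13 + 24 + 19 + 11 + 17 + 17 + 20 + 16 + 15 + 18 + 13 + 20) / 14 = 242 / 14 = 17.2857
LCL = c̄ − 3√c̄ = 17.2857 − 3 × 4.1576 = 4.8129

4.813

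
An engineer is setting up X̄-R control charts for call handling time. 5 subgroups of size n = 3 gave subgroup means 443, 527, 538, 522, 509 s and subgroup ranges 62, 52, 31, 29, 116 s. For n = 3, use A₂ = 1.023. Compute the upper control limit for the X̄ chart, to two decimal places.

X̄̄ = (443 + 527 + 538 + 522 + 509) / 5 = 2539.0000 / 5 = 507.8000
R̄ = (62 + 52 + 31 + 29 + 116) / 5 = 290.0000 / 5 = 58.0000
UCL = X̄̄ + A₂·R̄ = 507.8000 + 1.023 × 58.0000 = 567.1340

567.13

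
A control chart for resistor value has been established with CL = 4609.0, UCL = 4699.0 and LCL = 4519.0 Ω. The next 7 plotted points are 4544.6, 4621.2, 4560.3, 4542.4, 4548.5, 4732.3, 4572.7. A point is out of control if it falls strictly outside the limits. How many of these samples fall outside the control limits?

Compare each point to [4519.0, 4699.0]: sample 6 = 4732.3 > UCL.

1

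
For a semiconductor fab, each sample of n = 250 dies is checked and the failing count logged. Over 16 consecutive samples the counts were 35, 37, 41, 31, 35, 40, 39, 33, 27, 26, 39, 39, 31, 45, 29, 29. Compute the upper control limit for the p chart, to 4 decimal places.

0.2046

p̄ = Σdᵢ / (k·n) = 556 / (16 × 250) = 0.13900
UCL = p̄ + 3·√(p̄(1−p̄)/n) = 0.13900 + 3 × √(0.13900×0.86100/250) = 0.13900 + 3 × 0.02188 = 0.20464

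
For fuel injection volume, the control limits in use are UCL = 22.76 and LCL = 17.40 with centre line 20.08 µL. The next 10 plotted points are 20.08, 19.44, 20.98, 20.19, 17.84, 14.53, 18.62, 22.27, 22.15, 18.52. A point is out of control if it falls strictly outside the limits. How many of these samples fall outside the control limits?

Compare each point to [17.40, 22.76]: sample 6 = 14.53 < LCL.

1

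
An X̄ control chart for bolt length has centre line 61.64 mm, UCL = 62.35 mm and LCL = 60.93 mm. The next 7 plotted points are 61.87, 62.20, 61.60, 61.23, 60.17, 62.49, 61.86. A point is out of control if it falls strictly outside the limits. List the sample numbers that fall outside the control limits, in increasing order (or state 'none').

Compare each point to [60.93, 62.35]: sample 5 = 60.17 < LCL; sample 6 = 62.49 > UCL.

5, 6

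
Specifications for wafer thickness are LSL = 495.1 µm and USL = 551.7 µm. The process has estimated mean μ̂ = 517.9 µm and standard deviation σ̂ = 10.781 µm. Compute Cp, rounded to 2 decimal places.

0.87

Cp = (USL − LSL) / (6σ̂) = (551.7 − 495.1) / (6 × 10.781) = 56.6000 / 64.6860 = 0.8750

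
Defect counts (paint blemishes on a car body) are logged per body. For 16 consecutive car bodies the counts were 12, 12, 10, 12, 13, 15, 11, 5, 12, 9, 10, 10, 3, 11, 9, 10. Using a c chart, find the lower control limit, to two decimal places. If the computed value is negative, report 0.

0.65

c̄ = (12 + 12 + 10 + 12 + 13 + 15 + 11 + 5 + 12 + 9 + 10 + 10 + 3 + 11 + 9 + 10) / 16 = 164 / 16 = 10.2500
LCL = c̄ − 3√c̄ = 10.2500 − 3 × 3.2016 = 0.6453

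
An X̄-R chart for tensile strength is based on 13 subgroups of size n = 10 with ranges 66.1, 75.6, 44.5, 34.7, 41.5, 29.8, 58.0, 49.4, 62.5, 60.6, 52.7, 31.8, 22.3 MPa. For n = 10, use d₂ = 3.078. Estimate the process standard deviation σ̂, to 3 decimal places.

15.732

R̄ = (66.1 + 75.6 + 44.5 + 34.7 + 41.5 + 29.8 + 58.0 + 49.4 + 62.5 + 60.6 + 52.7 + 31.8 + 22.3) / 13 = 48.4231
σ̂ = R̄ / d₂ = 48.4231 / 3.078 = 15.7320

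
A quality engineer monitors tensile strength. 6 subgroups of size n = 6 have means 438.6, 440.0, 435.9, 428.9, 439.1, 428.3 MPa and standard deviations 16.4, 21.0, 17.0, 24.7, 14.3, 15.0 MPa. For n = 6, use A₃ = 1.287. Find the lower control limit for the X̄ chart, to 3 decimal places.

411.882

X̄̄ = (438.6 + 440.0 + 435.9 + 428.9 + 439.1 + 428.3) / 6 = 435.1333
s̄ = (16.4 + 21.0 + 17.0 + 24.7 + 14.3 + 15.0) / 6 = 18.0667
LCL = X̄̄ − A₃·s̄ = 435.1333 − 1.287 × 18.0667 = 411.8815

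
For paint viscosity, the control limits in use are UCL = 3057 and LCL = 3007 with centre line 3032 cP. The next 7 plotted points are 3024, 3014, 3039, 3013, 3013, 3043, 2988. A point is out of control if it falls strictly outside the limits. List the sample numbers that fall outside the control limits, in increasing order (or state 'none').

Compare each point to [3007, 3057]: sample 7 = 2988 < LCL.

7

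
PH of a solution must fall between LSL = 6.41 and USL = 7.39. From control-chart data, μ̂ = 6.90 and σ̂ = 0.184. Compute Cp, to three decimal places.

Cp = (USL − LSL) / (6σ̂) = (7.39 − 6.41) / (6 × 0.184) = 0.9800 / 1.1040 = 0.8877

0.888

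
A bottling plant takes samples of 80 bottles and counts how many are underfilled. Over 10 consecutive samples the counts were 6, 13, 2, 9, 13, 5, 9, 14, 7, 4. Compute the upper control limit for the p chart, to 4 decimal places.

p̄ = Σdᵢ / (k·n) = 82 / (10 × 80) = 0.10250
UCL = p̄ + 3·√(p̄(1−p̄)/n) = 0.10250 + 3 × √(0.10250×0.89750/80) = 0.10250 + 3 × 0.03391 = 0.20423

0.2042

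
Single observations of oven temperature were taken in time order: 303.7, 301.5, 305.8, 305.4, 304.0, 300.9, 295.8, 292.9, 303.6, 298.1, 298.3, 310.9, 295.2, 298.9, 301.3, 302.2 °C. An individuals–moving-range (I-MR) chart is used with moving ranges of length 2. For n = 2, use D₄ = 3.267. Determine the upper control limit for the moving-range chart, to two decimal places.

15.49

Moving ranges: 2.2, 4.3, 0.4, 1.4, 3.1, 5.1, 2.9, 10.7, 5.5, 0.2, 12.6, 15.7, 3.7, 2.4, 0.9; M̄R̄ = 71.1000 / 15 = 4.7400
UCL_MR = D₄·M̄R̄ = 3.267 × 4.7400 = 15.4856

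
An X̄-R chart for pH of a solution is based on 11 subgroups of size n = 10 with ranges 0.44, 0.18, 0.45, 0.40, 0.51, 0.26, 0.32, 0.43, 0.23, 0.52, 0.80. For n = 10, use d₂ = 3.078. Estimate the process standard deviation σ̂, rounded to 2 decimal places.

R̄ = (0.44 + 0.18 + 0.45 + 0.40 + 0.51 + 0.26 + 0.32 + 0.43 + 0.23 + 0.52 + 0.80) / 11 = 0.4127
σ̂ = R̄ / d₂ = 0.4127 / 3.078 = 0.1341

0.13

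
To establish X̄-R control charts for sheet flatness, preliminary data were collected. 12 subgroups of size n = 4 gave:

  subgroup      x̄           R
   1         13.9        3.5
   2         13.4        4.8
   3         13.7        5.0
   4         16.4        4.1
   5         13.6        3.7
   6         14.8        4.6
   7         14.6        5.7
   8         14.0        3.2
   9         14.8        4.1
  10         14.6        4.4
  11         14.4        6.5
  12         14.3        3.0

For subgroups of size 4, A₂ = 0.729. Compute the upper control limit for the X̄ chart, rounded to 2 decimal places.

X̄̄ = (13.9 + 13.4 + 13.7 + 16.4 + 13.6 + 14.8 + 14.6 + 14.0 + 14.8 + 14.6 + 14.4 + 14.3) / 12 = 172.5000 / 12 = 14.3750
R̄ = (3.5 + 4.8 + 5.0 + 4.1 + 3.7 + 4.6 + 5.7 + 3.2 + 4.1 + 4.4 + 6.5 + 3.0) / 12 = 52.6000 / 12 = 4.3833
UCL = X̄̄ + A₂·R̄ = 14.3750 + 0.729 × 4.3833 = 17.5705

17.57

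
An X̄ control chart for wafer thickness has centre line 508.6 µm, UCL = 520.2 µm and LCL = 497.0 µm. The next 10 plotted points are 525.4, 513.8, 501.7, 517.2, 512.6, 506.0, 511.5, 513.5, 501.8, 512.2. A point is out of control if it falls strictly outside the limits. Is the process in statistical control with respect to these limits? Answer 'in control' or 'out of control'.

out of control

Compare each point to [497.0, 520.2]: sample 1 = 525.4 > UCL.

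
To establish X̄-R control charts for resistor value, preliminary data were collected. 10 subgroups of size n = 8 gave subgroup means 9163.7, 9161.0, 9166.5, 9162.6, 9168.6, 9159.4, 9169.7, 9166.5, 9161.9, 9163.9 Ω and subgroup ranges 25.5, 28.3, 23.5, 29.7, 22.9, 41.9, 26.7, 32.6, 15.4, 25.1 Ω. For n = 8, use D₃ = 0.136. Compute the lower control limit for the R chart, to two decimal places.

R̄ = (25.5 + 28.3 + 23.5 + 29.7 + 22.9 + 41.9 + 26.7 + 32.6 + 15.4 + 25.1) / 10 = 271.6000 / 10 = 27.1600
LCL_R = D₃·R̄ = 0.136 × 27.1600 = 3.6938

3.69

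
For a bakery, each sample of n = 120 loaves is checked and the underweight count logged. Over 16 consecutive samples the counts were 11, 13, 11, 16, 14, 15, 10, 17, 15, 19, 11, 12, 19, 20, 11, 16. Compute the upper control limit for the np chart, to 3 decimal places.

p̄ = Σdᵢ / (k·n) = 230 / (16 × 120) = 0.11979
UCL = np̄ + 3·√(np̄(1−p̄)) = 14.3750 + 3 × √(14.3750×0.88021) = 14.3750 + 3 × 3.5571 = 25.0463

25.046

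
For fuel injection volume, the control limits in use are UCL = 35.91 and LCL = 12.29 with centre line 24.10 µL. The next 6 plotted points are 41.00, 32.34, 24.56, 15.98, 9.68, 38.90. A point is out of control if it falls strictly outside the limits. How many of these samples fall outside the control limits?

3

Compare each point to [12.29, 35.91]: sample 1 = 41.00 > UCL; sample 5 = 9.68 < LCL; sample 6 = 38.90 > UCL.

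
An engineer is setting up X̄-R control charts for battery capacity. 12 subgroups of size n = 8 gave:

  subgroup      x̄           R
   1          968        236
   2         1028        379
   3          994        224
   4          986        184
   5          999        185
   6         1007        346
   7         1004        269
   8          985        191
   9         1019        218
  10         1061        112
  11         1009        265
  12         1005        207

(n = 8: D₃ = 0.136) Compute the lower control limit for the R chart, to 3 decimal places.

R̄ = (236 + 379 + 224 + 184 + 185 + 346 + 269 + 191 + 218 + 112 + 265 + 207) / 12 = 2816.0000 / 12 = 234.6667
LCL_R = D₃·R̄ = 0.136 × 234.6667 = 31.9147

31.915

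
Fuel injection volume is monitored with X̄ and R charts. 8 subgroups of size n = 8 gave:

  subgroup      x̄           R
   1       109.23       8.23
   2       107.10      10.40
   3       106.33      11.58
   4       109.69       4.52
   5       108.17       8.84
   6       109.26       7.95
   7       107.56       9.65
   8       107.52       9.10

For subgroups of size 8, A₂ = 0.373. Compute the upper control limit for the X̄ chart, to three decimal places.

111.384

X̄̄ = (109.23 + 107.10 + 106.33 + 109.69 + 108.17 + 109.26 + 107.56 + 107.52) / 8 = 864.8600 / 8 = 108.1075
R̄ = (8.23 + 10.40 + 11.58 + 4.52 + 8.84 + 7.95 + 9.65 + 9.10) / 8 = 70.2700 / 8 = 8.7837
UCL = X̄̄ + A₂·R̄ = 108.1075 + 0.373 × 8.7837 = 111.3838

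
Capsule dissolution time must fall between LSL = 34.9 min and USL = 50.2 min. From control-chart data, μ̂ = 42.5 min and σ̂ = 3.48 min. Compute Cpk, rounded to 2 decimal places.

Cpu = (USL − μ̂) / (3σ̂) = (50.2 − 42.5) / (3 × 3.48) = 0.7375; Cpl = (μ̂ − LSL) / (3σ̂) = (42.5 − 34.9) / (3 × 3.48) = 0.7280; Cpk = min(Cpu, Cpl) = 0.7280

0.73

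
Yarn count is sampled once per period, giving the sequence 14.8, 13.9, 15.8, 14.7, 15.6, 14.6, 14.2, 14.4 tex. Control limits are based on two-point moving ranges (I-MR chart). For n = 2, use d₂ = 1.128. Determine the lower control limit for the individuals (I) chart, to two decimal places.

12.32

X̄ = (14.8 + 13.9 + 15.8 + 14.7 + 15.6 + 14.6 + 14.2 + 14.4) / 8 = 14.7500
Moving ranges: 0.9, 1.9, 1.1, 0.9, 1.0, 0.4, 0.2; M̄R̄ = 6.4000 / 7 = 0.9143
LCL = X̄ − 3·M̄R̄/d₂ = 14.7500 − 3 × 0.9143 / 1.128 = 12.3184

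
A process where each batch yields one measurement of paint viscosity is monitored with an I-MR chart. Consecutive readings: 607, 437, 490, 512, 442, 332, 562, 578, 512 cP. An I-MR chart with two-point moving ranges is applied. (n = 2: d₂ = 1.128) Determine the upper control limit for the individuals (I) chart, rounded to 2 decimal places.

741.90

X̄ = (607 + 437 + 490 + 512 + 442 + 332 + 562 + 578 + 512) / 9 = 496.8889
Moving ranges: 170, 53, 22, 70, 110, 230, 16, 66; M̄R̄ = 737.0000 / 8 = 92.1250
UCL = X̄ + 3·M̄R̄/d₂ = 496.8889 + 3 × 92.1250 / 1.128 = 741.9022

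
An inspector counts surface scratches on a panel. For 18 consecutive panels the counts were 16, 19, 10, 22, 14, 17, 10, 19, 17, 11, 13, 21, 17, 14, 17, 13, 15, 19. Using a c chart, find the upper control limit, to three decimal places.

c̄ = (16 + 19 + 10 + 22 + 14 + 17 + 10 + 19 + 17 + 11 + 13 + 21 + 17 + 14 + 17 + 13 + 15 + 19) / 18 = 284 / 18 = 15.7778
UCL = c̄ + 3√c̄ = 15.7778 + 3 × √15.7778 = 15.7778 + 3 × 3.9721 = 27.6942

27.694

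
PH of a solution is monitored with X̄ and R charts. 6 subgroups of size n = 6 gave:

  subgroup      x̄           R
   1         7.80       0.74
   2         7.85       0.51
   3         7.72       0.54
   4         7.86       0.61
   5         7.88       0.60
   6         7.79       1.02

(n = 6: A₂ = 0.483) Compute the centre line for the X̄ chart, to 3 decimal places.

X̄̄ = (7.80 + 7.85 + 7.72 + 7.86 + 7.88 + 7.79) / 6 = 46.9000 / 6 = 7.8167
CL = X̄̄ = 7.8167

7.817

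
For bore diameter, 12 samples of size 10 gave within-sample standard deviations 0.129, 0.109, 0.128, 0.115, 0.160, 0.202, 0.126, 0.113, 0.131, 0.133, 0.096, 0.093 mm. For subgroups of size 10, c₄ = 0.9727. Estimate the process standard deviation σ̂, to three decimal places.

s̄ = (0.129 + 0.109 + 0.128 + 0.115 + 0.160 + 0.202 + 0.126 + 0.113 + 0.131 + 0.133 + 0.096 + 0.093) / 12 = 0.1279
σ̂ = s̄ / c₄ = 0.1279 / 0.9727 = 0.1315

0.132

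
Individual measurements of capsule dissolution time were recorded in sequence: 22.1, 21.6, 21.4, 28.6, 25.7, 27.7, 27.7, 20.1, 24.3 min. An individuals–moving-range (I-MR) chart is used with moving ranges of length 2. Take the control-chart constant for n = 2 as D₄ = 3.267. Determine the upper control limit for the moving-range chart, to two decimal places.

10.05

Moving ranges: 0.5, 0.2, 7.2, 2.9, 2.0, 0.0, 7.6, 4.2; M̄R̄ = 24.6000 / 8 = 3.0750
UCL_MR = D₄·M̄R̄ = 3.267 × 3.0750 = 10.0460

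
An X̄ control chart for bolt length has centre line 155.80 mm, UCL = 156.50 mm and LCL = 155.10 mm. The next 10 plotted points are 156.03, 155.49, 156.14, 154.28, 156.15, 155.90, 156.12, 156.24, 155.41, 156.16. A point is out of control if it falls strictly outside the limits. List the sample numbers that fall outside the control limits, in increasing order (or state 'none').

Compare each point to [155.10, 156.50]: sample 4 = 154.28 < LCL.

4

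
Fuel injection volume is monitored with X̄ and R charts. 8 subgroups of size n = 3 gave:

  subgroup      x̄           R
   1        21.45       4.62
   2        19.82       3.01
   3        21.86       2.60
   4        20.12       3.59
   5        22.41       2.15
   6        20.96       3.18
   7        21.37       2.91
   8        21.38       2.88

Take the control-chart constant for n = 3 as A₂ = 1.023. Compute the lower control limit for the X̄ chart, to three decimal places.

17.982

X̄̄ = (21.45 + 19.82 + 21.86 + 20.12 + 22.41 + 20.96 + 21.37 + 21.38) / 8 = 169.3700 / 8 = 21.1713
R̄ = (4.62 + 3.01 + 2.60 + 3.59 + 2.15 + 3.18 + 2.91 + 2.88) / 8 = 24.9400 / 8 = 3.1175
LCL = X̄̄ − A₂·R̄ = 21.1713 − 1.023 × 3.1175 = 17.9820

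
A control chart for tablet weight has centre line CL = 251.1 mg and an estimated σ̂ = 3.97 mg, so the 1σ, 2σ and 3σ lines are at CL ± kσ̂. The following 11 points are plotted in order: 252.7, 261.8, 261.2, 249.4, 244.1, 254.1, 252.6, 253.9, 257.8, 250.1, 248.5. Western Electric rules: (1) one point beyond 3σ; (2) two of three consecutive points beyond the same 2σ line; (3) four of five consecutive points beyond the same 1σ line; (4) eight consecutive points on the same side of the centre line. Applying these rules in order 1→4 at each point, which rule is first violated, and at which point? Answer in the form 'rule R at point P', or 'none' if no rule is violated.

Zone of each point (C = within 1σ̂, B = 1σ̂–2σ̂, A = 2σ̂–3σ̂, * = beyond 3σ̂; sign = side of CL): 1:+C, 2:+A, 3:+A, 4:-C, 5:-B, 6:+C, 7:+C, 8:+C, 9:+B, 10:-C, 11:-C
Rule 2 (two of three consecutive points beyond the same 2σ limit) is satisfied at point 3.

rule 2 at point 3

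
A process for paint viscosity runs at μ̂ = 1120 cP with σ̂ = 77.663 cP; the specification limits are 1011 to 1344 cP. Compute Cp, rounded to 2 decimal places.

Cp = (USL − LSL) / (6σ̂) = (1344 − 1011) / (6 × 77.663) = 333.0000 / 465.9780 = 0.7146

0.71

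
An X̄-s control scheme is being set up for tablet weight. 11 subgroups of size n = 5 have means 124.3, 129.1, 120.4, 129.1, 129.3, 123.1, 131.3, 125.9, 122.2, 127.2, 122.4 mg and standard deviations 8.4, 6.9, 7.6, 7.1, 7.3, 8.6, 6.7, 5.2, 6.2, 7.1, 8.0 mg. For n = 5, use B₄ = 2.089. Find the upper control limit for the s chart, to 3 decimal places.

s̄ = (8.4 + 6.9 + 7.6 + 7.1 + 7.3 + 8.6 + 6.7 + 5.2 + 6.2 + 7.1 + 8.0) / 11 = 7.1909
UCL_s = B₄·s̄ = 2.089 × 7.1909 = 15.0218

15.022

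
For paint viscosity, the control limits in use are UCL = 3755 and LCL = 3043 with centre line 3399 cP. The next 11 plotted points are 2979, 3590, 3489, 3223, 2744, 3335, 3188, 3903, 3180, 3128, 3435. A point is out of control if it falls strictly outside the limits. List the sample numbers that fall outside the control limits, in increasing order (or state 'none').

Compare each point to [3043, 3755]: sample 1 = 2979 < LCL; sample 5 = 2744 < LCL; sample 8 = 3903 > UCL.

1, 5, 8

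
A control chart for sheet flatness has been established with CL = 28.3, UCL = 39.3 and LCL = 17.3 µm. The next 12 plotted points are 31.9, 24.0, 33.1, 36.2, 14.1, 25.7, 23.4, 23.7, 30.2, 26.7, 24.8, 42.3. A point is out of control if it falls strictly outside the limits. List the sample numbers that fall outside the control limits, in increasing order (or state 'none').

5, 12

Compare each point to [17.3, 39.3]: sample 5 = 14.1 < LCL; sample 12 = 42.3 > UCL.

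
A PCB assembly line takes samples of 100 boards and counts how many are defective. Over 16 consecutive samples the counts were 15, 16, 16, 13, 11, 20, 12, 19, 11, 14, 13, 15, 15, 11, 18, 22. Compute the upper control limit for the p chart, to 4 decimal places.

p̄ = Σdᵢ / (k·n) = 241 / (16 × 100) = 0.15063
UCL = p̄ + 3·√(p̄(1−p̄)/n) = 0.15063 + 3 × √(0.15063×0.84937/100) = 0.15063 + 3 × 0.03577 = 0.25793

0.2579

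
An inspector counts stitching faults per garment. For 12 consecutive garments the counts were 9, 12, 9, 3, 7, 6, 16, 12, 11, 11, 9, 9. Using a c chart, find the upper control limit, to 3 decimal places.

c̄ = (9 + 12 + 9 + 3 + 7 + 6 + 16 + 12 + 11 + 11 + 9 + 9) / 12 = 114 / 12 = 9.5000
UCL = c̄ + 3√c̄ = 9.5000 + 3 × √9.5000 = 9.5000 + 3 × 3.0822 = 18.7466

18.747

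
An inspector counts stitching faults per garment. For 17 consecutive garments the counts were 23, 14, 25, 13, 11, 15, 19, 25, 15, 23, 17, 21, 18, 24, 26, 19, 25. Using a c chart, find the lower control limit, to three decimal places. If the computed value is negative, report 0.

6.311

c̄ = (23 + 14 + 25 + 13 + 11 + 15 + 19 + 25 + 15 + 23 + 17 + 21 + 18 + 24 + 26 + 19 + 25) / 17 = 333 / 17 = 19.5882
LCL = c̄ − 3√c̄ = 19.5882 − 3 × 4.4259 = 6.3107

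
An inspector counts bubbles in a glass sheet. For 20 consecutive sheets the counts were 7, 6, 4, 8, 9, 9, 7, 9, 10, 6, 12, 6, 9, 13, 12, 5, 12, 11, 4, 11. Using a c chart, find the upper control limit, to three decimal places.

c̄ = (7 + 6 + 4 + 8 + 9 + 9 + 7 + 9 + 10 + 6 + 12 + 6 + 9 + 13 + 12 + 5 + 12 + 11 + 4 + 11) / 20 = 170 / 20 = 8.5000
UCL = c̄ + 3√c̄ = 8.5000 + 3 × √8.5000 = 8.5000 + 3 × 2.9155 = 17.2464

17.246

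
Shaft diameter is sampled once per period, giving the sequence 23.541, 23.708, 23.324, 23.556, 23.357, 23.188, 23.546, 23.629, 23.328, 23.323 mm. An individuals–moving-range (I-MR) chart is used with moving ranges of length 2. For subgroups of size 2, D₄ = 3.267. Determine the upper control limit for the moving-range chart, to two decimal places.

Moving ranges: 0.167, 0.384, 0.232, 0.199, 0.169, 0.358, 0.083, 0.301, 0.005; M̄R̄ = 1.8980 / 9 = 0.2109
UCL_MR = D₄·M̄R̄ = 3.267 × 0.2109 = 0.6890

0.69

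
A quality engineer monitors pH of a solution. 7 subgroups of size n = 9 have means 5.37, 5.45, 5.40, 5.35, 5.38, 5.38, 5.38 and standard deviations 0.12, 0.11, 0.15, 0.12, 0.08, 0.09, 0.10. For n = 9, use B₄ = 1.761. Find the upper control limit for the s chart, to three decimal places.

0.194

s̄ = (0.12 + 0.11 + 0.15 + 0.12 + 0.08 + 0.09 + 0.10) / 7 = 0.1100
UCL_s = B₄·s̄ = 1.761 × 0.1100 = 0.1937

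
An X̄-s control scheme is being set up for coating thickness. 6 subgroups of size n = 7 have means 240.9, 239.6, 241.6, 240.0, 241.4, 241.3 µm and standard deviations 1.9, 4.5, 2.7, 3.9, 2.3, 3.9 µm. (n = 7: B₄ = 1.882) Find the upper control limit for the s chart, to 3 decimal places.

6.022

s̄ = (1.9 + 4.5 + 2.7 + 3.9 + 2.3 + 3.9) / 6 = 3.2000
UCL_s = B₄·s̄ = 1.882 × 3.2000 = 6.0224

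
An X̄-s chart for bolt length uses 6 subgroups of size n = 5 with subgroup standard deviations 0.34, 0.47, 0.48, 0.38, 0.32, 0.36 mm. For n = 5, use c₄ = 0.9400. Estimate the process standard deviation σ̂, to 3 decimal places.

0.417

s̄ = (0.34 + 0.47 + 0.48 + 0.38 + 0.32 + 0.36) / 6 = 0.3917
σ̂ = s̄ / c₄ = 0.3917 / 0.9400 = 0.4167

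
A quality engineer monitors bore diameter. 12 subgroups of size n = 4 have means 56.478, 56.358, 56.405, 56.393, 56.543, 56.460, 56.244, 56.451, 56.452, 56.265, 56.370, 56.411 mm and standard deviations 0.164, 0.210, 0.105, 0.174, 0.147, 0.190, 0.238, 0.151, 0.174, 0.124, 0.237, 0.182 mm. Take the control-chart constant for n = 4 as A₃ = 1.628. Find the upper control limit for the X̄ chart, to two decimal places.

56.69

X̄̄ = (56.478 + 56.358 + 56.405 + 56.393 + 56.543 + 56.460 + 56.244 + 56.451 + 56.452 + 56.265 + 56.370 + 56.411) / 12 = 56.4025
s̄ = (0.164 + 0.210 + 0.105 + 0.174 + 0.147 + 0.190 + 0.238 + 0.151 + 0.174 + 0.124 + 0.237 + 0.182) / 12 = 0.1747
UCL = X̄̄ + A₃·s̄ = 56.4025 + 1.628 × 0.1747 = 56.6869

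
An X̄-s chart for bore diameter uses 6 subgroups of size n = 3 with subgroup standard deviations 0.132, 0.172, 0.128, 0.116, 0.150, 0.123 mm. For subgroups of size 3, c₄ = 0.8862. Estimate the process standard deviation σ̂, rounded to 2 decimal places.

0.15

s̄ = (0.132 + 0.172 + 0.128 + 0.116 + 0.150 + 0.123) / 6 = 0.1368
σ̂ = s̄ / c₄ = 0.1368 / 0.8862 = 0.1544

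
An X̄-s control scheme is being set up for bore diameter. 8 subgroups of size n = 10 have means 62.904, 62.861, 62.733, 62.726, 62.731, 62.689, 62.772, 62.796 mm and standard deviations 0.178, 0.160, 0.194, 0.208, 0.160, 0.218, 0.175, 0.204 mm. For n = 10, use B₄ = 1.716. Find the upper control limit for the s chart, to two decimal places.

s̄ = (0.178 + 0.160 + 0.194 + 0.208 + 0.160 + 0.218 + 0.175 + 0.204) / 8 = 0.1871
UCL_s = B₄·s̄ = 1.716 × 0.1871 = 0.3211

0.32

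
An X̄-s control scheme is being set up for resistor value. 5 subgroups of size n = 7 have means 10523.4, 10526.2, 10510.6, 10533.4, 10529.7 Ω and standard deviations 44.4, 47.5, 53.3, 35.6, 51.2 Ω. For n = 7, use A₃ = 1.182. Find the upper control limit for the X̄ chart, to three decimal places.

X̄̄ = (10523.4 + 10526.2 + 10510.6 + 10533.4 + 10529.7) / 5 = 10524.6600
s̄ = (44.4 + 47.5 + 53.3 + 35.6 + 51.2) / 5 = 46.4000
UCL = X̄̄ + A₃·s̄ = 10524.6600 + 1.182 × 46.4000 = 10579.5048

10579.505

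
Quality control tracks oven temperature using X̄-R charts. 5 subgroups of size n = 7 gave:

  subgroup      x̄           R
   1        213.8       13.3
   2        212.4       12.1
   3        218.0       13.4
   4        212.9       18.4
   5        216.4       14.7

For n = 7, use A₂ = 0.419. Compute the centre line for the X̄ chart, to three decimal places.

214.700

X̄̄ = (213.8 + 212.4 + 218.0 + 212.9 + 216.4) / 5 = 1073.5000 / 5 = 214.7000
CL = X̄̄ = 214.7000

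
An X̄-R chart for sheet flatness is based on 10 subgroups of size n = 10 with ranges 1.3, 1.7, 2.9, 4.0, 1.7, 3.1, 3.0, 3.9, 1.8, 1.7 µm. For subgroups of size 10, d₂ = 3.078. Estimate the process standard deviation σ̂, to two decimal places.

0.82

R̄ = (1.3 + 1.7 + 2.9 + 4.0 + 1.7 + 3.1 + 3.0 + 3.9 + 1.8 + 1.7) / 10 = 2.5100
σ̂ = R̄ / d₂ = 2.5100 / 3.078 = 0.8155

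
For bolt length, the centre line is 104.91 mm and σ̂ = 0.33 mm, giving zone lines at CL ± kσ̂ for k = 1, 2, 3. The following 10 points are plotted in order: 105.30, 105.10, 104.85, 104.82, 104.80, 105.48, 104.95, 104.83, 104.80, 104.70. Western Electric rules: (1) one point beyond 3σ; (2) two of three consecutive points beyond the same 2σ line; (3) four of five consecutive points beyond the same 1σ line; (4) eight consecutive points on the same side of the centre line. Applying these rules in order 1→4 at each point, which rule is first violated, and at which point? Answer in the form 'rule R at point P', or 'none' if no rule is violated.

none

Zone of each point (C = within 1σ̂, B = 1σ̂–2σ̂, A = 2σ̂–3σ̂, * = beyond 3σ̂; sign = side of CL): 1:+B, 2:+C, 3:-C, 4:-C, 5:-C, 6:+B, 7:+C, 8:-C, 9:-C, 10:-C
No rule fires across all 10 points.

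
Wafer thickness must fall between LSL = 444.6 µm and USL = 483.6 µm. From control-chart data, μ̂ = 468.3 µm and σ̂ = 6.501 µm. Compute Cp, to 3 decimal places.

1.000

Cp = (USL − LSL) / (6σ̂) = (483.6 − 444.6) / (6 × 6.501) = 39.0000 / 39.0060 = 0.9998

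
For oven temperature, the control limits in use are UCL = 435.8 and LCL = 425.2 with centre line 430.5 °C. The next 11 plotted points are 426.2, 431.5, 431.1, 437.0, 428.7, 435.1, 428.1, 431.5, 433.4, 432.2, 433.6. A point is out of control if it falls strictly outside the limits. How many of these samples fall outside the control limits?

Compare each point to [425.2, 435.8]: sample 4 = 437.0 > UCL.

1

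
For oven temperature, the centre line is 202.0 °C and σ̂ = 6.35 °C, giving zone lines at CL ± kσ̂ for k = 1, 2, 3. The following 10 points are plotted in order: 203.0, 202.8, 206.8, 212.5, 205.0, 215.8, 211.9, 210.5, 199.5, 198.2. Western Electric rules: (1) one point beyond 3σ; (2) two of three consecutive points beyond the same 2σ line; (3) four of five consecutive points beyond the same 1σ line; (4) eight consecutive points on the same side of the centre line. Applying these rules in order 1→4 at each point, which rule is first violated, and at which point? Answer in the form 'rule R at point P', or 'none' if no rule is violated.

rule 3 at point 8

Zone of each point (C = within 1σ̂, B = 1σ̂–2σ̂, A = 2σ̂–3σ̂, * = beyond 3σ̂; sign = side of CL): 1:+C, 2:+C, 3:+C, 4:+B, 5:+C, 6:+A, 7:+B, 8:+B, 9:-C, 10:-C
Rule 3 (four of five consecutive points beyond the same 1σ limit) is satisfied at point 8.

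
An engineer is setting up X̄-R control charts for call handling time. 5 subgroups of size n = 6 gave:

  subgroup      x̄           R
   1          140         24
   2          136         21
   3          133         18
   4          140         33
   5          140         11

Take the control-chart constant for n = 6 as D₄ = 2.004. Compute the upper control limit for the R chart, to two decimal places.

42.89

R̄ = (24 + 21 + 18 + 33 + 11) / 5 = 107.0000 / 5 = 21.4000
UCL_R = D₄·R̄ = 2.004 × 21.4000 = 42.8856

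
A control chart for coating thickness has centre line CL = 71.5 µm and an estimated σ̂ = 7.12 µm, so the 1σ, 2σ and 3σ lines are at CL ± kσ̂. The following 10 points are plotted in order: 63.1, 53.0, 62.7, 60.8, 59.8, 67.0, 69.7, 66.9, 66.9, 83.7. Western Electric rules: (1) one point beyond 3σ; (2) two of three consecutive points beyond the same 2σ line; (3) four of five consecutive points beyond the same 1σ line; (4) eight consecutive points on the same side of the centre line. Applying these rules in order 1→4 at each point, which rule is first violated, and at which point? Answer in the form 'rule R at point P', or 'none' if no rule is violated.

rule 3 at point 4

Zone of each point (C = within 1σ̂, B = 1σ̂–2σ̂, A = 2σ̂–3σ̂, * = beyond 3σ̂; sign = side of CL): 1:-B, 2:-A, 3:-B, 4:-B, 5:-B, 6:-C, 7:-C, 8:-C, 9:-C, 10:+B
Rule 3 (four of five consecutive points beyond the same 1σ limit) is satisfied at point 4.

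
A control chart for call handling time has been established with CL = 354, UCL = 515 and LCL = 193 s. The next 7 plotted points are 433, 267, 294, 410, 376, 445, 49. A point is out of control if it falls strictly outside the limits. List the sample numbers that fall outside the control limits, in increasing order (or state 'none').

Compare each point to [193, 515]: sample 7 = 49 < LCL.

7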